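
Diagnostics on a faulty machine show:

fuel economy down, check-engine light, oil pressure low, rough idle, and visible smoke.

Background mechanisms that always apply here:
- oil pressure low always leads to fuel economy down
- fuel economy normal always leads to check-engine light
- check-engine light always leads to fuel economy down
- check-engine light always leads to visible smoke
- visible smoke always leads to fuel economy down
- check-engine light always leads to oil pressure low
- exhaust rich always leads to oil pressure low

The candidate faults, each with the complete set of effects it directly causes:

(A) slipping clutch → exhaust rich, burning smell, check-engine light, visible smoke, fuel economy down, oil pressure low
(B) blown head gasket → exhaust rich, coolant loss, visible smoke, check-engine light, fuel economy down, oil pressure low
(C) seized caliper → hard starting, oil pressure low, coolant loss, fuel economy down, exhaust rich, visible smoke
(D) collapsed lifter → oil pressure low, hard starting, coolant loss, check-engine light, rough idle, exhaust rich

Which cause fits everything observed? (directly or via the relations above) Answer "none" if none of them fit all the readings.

For each candidate, compare predicted effects to what was observed:
(A) slipping clutch — does not account for rough idle
(B) blown head gasket — fuel economy down +; check-engine light +; oil pressure low +; rough idle -; visible smoke +
(C) seized caliper — fuel economy down +; check-engine light -; oil pressure low +; rough idle -; visible smoke +
(D) collapsed lifter — fuel economy down + (via check-engine light → fuel economy down); check-engine light +; oil pressure low +; rough idle +; visible smoke + (via check-engine light → visible smoke)
Only (D) is consistent with every observation.

D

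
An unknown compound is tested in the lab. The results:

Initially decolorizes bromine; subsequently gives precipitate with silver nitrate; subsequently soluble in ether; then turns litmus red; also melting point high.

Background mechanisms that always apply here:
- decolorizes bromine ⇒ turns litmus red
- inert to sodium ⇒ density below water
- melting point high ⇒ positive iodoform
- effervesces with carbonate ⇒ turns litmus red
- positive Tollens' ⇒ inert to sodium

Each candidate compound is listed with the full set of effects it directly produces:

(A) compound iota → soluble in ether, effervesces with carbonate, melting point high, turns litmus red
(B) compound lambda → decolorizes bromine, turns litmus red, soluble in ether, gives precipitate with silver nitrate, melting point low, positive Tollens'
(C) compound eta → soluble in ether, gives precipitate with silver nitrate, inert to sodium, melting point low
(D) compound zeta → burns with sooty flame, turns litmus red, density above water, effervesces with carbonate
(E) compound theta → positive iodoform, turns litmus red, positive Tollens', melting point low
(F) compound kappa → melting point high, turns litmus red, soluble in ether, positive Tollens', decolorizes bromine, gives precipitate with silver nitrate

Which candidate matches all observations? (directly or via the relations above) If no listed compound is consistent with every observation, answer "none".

F

Per-candidate check:
(A) compound iota — decolorizes bromine ✗; gives precipitate with silver nitrate ✗; soluble in ether ✓; turns litmus red ✓; melting point high ✓
(B) compound lambda — decolorizes bromine ✓; gives precipitate with silver nitrate ✓; soluble in ether ✓; turns litmus red ✓; melting point high ✗
(C) compound eta — fails on decolorizes bromine, turns litmus red, melting point high (predicts melting point low, not melting point high)
(D) compound zeta — decolorizes bromine ✗; gives precipitate with silver nitrate ✗; soluble in ether ✗; turns litmus red ✓; melting point high ✗
(E) compound theta — decolorizes bromine ✗; gives precipitate with silver nitrate ✗; soluble in ether ✗; turns litmus red ✓; melting point high ✗
(F) compound kappa — decolorizes bromine ✓; gives precipitate with silver nitrate ✓; soluble in ether ✓; turns litmus red ✓; melting point high ✓
Only (F) is consistent with every observation.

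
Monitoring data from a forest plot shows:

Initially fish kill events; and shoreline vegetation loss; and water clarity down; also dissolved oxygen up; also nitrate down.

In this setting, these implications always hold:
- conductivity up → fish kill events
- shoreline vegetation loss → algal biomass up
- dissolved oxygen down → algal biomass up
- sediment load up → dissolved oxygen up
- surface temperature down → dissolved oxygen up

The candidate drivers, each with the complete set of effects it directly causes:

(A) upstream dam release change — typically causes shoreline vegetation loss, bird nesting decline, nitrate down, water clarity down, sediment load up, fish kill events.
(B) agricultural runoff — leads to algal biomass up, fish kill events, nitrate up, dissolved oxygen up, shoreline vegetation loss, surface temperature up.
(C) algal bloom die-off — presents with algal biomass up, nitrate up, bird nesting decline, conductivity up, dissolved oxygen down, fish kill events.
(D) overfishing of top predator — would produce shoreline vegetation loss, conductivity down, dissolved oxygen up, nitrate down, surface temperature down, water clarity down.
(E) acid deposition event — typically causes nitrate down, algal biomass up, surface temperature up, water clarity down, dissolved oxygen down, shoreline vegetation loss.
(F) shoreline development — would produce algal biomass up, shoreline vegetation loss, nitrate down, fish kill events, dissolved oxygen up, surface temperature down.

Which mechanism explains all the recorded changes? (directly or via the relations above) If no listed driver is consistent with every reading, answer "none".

Checking each candidate against the observations:
(A) upstream dam release change — accounts for every observation (dissolved oxygen up by sediment load up → dissolved oxygen up)
(B) agricultural runoff — fails on water clarity down, nitrate down (predicts nitrate up, not nitrate down)
(C) algal bloom die-off — fish kill events ✓; shoreline vegetation loss ✗; water clarity down ✗; dissolved oxygen up ✗; nitrate down ✗
(D) overfishing of top predator — does not account for fish kill events
(E) acid deposition event — fish kill events ✗; shoreline vegetation loss ✓; water clarity down ✓; dissolved oxygen up ✗; nitrate down ✓
(F) shoreline development — does not account for water clarity down
(A) is the only candidate with no mismatches.

A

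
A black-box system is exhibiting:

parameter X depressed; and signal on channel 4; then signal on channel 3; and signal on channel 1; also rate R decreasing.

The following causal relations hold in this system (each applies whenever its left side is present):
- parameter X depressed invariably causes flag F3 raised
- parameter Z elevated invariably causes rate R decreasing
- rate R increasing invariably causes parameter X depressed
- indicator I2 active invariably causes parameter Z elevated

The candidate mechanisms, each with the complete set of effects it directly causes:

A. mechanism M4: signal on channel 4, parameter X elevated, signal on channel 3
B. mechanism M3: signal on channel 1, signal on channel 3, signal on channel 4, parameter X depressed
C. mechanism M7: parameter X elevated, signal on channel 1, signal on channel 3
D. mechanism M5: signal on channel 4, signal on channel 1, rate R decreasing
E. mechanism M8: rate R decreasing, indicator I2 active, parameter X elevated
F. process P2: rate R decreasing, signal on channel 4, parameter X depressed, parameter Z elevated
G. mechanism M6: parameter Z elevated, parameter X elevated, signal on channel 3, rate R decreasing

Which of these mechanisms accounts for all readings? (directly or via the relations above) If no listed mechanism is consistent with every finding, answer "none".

Checking each candidate against the observations:
(A) mechanism M4 — parameter X depressed miss; signal on channel 4 match; signal on channel 3 match; signal on channel 1 miss; rate R decreasing miss
(B) mechanism M3 — parameter X depressed match; signal on channel 4 match; signal on channel 3 match; signal on channel 1 match; rate R decreasing miss
(C) mechanism M7 — parameter X depressed miss; signal on channel 4 miss; signal on channel 3 match; signal on channel 1 match; rate R decreasing miss
(D) mechanism M5 — does not account for parameter X depressed, signal on channel 3
(E) mechanism M8 — parameter X depressed miss; signal on channel 4 miss; signal on channel 3 miss; signal on channel 1 miss; rate R decreasing match
(F) process P2 — does not account for signal on channel 3, signal on channel 1
(G) mechanism M6 — parameter X depressed miss; signal on channel 4 miss; signal on channel 3 match; signal on channel 1 miss; rate R decreasing match
Every candidate fails on at least one observation.

none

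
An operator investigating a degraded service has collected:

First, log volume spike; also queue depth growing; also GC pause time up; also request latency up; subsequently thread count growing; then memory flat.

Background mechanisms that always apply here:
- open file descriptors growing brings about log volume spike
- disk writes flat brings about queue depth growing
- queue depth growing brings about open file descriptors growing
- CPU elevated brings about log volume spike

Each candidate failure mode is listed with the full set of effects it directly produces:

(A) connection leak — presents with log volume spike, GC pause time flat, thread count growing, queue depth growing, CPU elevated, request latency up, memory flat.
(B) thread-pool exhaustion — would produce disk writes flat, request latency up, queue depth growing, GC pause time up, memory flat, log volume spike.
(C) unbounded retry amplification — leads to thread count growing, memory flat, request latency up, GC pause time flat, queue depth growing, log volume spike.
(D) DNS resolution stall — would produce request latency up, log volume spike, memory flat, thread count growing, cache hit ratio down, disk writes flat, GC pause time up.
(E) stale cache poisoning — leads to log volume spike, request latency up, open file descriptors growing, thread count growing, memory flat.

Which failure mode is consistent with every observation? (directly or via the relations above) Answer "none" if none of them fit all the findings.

Per-candidate check:
(A) connection leak — fails on GC pause time up (predicts GC pause time flat, not GC pause time up)
(B) thread-pool exhaustion — log volume spike yes; queue depth growing yes; GC pause time up yes; request latency up yes; thread count growing NO; memory flat yes
(C) unbounded retry amplification — fails on GC pause time up (predicts GC pause time flat, not GC pause time up)
(D) DNS resolution stall — log volume spike yes; queue depth growing yes (via disk writes flat → queue depth growing); GC pause time up yes; request latency up yes; thread count growing yes; memory flat yes
(E) stale cache poisoning — log volume spike yes; queue depth growing NO; GC pause time up NO; request latency up yes; thread count growing yes; memory flat yes
(D) is the only candidate with no mismatches.

D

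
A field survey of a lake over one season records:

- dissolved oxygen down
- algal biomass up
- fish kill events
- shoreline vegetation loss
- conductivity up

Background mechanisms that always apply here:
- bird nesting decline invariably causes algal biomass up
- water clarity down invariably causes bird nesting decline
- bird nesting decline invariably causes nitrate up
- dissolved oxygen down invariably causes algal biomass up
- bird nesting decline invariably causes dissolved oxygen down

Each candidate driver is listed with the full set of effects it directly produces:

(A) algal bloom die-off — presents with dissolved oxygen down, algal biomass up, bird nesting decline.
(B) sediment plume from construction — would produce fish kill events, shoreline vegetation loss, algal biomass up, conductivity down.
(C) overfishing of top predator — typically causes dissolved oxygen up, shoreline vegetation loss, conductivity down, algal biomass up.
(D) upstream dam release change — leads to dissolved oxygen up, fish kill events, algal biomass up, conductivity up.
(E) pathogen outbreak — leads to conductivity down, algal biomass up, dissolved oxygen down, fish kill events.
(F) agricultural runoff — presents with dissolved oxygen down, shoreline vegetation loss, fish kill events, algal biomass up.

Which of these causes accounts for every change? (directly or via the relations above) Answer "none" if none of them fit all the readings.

Per-candidate check:
(A) algal bloom die-off — dissolved oxygen down +; algal biomass up +; fish kill events -; shoreline vegetation loss -; conductivity up -
(B) sediment plume from construction — dissolved oxygen down -; algal biomass up +; fish kill events +; shoreline vegetation loss +; conductivity up -
(C) overfishing of top predator — fails on dissolved oxygen down, fish kill events, conductivity up (predicts dissolved oxygen up, not dissolved oxygen down; predicts conductivity down, not conductivity up)
(D) upstream dam release change — dissolved oxygen down -; algal biomass up +; fish kill events +; shoreline vegetation loss -; conductivity up +
(E) pathogen outbreak — dissolved oxygen down +; algal biomass up +; fish kill events +; shoreline vegetation loss -; conductivity up -
(F) agricultural runoff — does not account for conductivity up
None of the listed candidates fits everything.

none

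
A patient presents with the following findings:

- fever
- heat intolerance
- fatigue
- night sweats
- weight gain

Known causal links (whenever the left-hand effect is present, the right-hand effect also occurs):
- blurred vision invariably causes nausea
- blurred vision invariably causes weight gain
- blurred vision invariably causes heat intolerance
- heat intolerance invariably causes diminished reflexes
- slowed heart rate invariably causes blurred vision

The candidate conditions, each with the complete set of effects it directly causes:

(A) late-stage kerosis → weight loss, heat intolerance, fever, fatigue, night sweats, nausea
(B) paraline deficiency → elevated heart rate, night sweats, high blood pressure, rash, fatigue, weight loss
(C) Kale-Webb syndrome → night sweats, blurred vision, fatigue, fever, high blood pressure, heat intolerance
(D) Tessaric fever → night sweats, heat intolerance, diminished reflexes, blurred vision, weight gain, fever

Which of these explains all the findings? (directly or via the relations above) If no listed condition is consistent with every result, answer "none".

C

Per-candidate check:
(A) late-stage kerosis — fails on weight gain (predicts weight loss, not weight gain)
(B) paraline deficiency — fails on fever, heat intolerance, weight gain (predicts weight loss, not weight gain)
(C) Kale-Webb syndrome — fever ✓; heat intolerance ✓; fatigue ✓; night sweats ✓; weight gain ✓ (via blurred vision → weight gain)
(D) Tessaric fever — does not account for fatigue
Only (C) is consistent with every observation.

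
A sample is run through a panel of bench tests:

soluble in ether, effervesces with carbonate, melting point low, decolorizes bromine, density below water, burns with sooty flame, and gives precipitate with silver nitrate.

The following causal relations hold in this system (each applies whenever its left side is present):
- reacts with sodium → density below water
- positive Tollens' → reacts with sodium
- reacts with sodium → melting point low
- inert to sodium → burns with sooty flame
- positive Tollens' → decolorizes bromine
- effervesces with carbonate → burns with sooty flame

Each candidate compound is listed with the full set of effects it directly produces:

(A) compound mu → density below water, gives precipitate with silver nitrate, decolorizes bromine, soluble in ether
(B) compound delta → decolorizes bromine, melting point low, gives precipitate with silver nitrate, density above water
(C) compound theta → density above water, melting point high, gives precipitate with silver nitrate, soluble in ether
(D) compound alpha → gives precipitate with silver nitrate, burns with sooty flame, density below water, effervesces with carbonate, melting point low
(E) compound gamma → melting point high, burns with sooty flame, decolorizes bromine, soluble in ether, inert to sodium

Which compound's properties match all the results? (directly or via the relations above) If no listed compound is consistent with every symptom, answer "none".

none

Per-candidate check:
(A) compound mu — does not account for effervesces with carbonate, melting point low, burns with sooty flame
(B) compound delta — soluble in ether ✗; effervesces with carbonate ✗; melting point low ✓; decolorizes bromine ✓; density below water ✗; burns with sooty flame ✗; gives precipitate with silver nitrate ✓
(C) compound theta — soluble in ether ✓; effervesces with carbonate ✗; melting point low ✗; decolorizes bromine ✗; density below water ✗; burns with sooty flame ✗; gives precipitate with silver nitrate ✓
(D) compound alpha — soluble in ether ✗; effervesces with carbonate ✓; melting point low ✓; decolorizes bromine ✗; density below water ✓; burns with sooty flame ✓; gives precipitate with silver nitrate ✓
(E) compound gamma — fails on effervesces with carbonate, melting point low, density below water, gives precipitate with silver nitrate (predicts melting point high, not melting point low)
Every candidate fails on at least one observation.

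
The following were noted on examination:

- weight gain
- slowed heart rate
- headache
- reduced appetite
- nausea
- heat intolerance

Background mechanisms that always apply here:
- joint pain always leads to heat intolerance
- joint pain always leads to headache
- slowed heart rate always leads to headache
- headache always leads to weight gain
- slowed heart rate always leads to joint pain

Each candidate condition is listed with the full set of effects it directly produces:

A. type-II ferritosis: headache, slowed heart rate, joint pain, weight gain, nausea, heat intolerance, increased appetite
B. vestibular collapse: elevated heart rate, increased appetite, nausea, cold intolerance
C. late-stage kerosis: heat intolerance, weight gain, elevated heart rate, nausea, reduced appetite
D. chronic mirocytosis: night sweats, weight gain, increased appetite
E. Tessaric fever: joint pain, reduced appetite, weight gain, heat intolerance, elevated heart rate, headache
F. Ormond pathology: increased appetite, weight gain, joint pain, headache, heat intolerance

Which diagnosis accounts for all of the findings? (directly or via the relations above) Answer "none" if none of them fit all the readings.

none

For each candidate, compare predicted effects to what was observed:
(A) type-II ferritosis — fails on reduced appetite (predicts increased appetite, not reduced appetite)
(B) vestibular collapse — fails on weight gain, slowed heart rate, headache, reduced appetite, heat intolerance (predicts elevated heart rate, not slowed heart rate; predicts increased appetite, not reduced appetite; predicts cold intolerance, not heat intolerance)
(C) late-stage kerosis — fails on slowed heart rate, headache (predicts elevated heart rate, not slowed heart rate)
(D) chronic mirocytosis — weight gain ✓; slowed heart rate ✗; headache ✗; reduced appetite ✗; nausea ✗; heat intolerance ✗
(E) Tessaric fever — fails on slowed heart rate, nausea (predicts elevated heart rate, not slowed heart rate)
(F) Ormond pathology — fails on slowed heart rate, reduced appetite, nausea (predicts increased appetite, not reduced appetite)
No candidate is consistent with all observations.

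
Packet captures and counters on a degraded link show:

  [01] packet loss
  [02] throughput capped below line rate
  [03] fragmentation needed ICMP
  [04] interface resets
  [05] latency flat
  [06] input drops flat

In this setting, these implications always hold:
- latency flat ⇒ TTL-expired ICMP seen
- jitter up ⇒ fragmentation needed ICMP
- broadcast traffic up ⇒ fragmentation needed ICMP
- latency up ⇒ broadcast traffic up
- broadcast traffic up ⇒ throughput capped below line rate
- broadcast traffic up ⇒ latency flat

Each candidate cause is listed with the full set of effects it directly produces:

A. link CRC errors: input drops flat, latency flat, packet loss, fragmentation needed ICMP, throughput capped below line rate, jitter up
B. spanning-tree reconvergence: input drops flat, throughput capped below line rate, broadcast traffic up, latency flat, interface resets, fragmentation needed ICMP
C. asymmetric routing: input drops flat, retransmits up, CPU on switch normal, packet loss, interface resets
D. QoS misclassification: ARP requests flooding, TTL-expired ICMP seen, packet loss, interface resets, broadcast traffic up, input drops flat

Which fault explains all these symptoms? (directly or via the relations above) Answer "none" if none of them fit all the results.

D

For each candidate, compare predicted effects to what was observed:
(A) link CRC errors — packet loss ✓; throughput capped below line rate ✓; fragmentation needed ICMP ✓; interface resets ✗; latency flat ✓; input drops flat ✓
(B) spanning-tree reconvergence — packet loss ✗; throughput capped below line rate ✓; fragmentation needed ICMP ✓; interface resets ✓; latency flat ✓; input drops flat ✓
(C) asymmetric routing — packet loss ✓; throughput capped below line rate ✗; fragmentation needed ICMP ✗; interface resets ✓; latency flat ✗; input drops flat ✓
(D) QoS misclassification — accounts for every observation (throughput capped below line rate by broadcast traffic up → throughput capped below line rate)
(D) is the only candidate with no mismatches.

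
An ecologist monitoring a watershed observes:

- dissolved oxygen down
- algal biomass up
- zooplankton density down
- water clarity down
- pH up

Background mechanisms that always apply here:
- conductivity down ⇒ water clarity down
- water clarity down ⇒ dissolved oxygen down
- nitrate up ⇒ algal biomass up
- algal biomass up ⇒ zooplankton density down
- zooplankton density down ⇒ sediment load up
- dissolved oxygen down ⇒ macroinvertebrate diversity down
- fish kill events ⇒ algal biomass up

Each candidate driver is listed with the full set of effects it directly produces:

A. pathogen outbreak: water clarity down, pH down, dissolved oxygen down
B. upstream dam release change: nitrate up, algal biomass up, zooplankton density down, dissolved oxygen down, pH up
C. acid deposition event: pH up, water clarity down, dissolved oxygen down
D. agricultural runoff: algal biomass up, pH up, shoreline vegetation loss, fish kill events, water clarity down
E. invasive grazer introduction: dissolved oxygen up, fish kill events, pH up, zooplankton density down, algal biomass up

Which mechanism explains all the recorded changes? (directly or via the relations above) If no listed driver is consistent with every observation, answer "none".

Testing each hypothesis:
(A) pathogen outbreak — dissolved oxygen down +; algal biomass up -; zooplankton density down -; water clarity down +; pH up -
(B) upstream dam release change — dissolved oxygen down +; algal biomass up +; zooplankton density down +; water clarity down -; pH up +
(C) acid deposition event — dissolved oxygen down +; algal biomass up -; zooplankton density down -; water clarity down +; pH up +
(D) agricultural runoff — dissolved oxygen down + (by water clarity down → dissolved oxygen down); algal biomass up +; zooplankton density down + (by algal biomass up → zooplankton density down); water clarity down +; pH up +
(E) invasive grazer introduction — fails on dissolved oxygen down, water clarity down (predicts dissolved oxygen up, not dissolved oxygen down)
(D) is the only candidate with no mismatches.

D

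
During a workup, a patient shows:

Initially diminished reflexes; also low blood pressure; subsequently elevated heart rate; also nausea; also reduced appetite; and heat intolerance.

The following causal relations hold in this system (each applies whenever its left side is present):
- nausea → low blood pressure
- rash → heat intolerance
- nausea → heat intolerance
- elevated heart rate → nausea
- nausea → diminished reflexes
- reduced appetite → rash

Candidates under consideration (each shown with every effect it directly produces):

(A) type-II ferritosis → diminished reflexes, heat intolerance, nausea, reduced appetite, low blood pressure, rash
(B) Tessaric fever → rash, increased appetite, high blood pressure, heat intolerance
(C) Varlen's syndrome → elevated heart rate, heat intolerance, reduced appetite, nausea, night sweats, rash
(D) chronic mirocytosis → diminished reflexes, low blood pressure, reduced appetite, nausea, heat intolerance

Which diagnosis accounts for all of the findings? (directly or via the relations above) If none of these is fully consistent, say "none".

Checking each candidate against the observations:
(A) type-II ferritosis — does not account for elevated heart rate
(B) Tessaric fever — fails on diminished reflexes, low blood pressure, elevated heart rate, nausea, reduced appetite (predicts high blood pressure, not low blood pressure; predicts increased appetite, not reduced appetite)
(C) Varlen's syndrome — accounts for every observation (diminished reflexes through nausea → diminished reflexes)
(D) chronic mirocytosis — does not account for elevated heart rate
Only (C) is consistent with every observation.

C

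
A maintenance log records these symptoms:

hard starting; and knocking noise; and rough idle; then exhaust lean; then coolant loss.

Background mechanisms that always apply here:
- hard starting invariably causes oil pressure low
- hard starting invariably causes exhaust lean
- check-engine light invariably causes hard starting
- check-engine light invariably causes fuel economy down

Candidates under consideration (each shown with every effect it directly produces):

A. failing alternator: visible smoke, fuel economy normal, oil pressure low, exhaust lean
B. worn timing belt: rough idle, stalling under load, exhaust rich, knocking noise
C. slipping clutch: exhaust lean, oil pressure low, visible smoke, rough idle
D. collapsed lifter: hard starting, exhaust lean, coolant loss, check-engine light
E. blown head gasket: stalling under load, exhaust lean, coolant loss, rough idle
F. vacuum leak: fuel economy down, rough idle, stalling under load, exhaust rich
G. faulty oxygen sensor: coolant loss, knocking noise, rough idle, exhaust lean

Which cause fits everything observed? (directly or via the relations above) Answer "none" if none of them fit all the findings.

none

For each candidate, compare predicted effects to what was observed:
(A) failing alternator — does not account for hard starting, knocking noise, rough idle, coolant loss
(B) worn timing belt — hard starting ✗; knocking noise ✓; rough idle ✓; exhaust lean ✗; coolant loss ✗
(C) slipping clutch — does not account for hard starting, knocking noise, coolant loss
(D) collapsed lifter — does not account for knocking noise, rough idle
(E) blown head gasket — hard starting ✗; knocking noise ✗; rough idle ✓; exhaust lean ✓; coolant loss ✓
(F) vacuum leak — fails on hard starting, knocking noise, exhaust lean, coolant loss (predicts exhaust rich, not exhaust lean)
(G) faulty oxygen sensor — does not account for hard starting
Every candidate fails on at least one observation.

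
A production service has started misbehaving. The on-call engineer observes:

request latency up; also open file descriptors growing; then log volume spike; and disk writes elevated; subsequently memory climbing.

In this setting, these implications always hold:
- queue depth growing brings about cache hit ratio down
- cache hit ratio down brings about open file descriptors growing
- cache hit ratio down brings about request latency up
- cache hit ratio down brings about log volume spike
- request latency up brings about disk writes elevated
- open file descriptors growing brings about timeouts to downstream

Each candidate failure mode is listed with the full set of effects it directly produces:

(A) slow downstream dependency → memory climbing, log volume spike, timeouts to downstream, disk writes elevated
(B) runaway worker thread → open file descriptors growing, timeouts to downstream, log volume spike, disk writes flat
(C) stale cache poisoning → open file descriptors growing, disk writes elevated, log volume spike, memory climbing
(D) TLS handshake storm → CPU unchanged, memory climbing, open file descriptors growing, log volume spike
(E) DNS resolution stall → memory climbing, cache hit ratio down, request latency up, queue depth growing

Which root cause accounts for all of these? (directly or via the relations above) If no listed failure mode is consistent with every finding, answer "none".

Checking each candidate against the observations:
(A) slow downstream dependency — request latency up ✗; open file descriptors growing ✗; log volume spike ✓; disk writes elevated ✓; memory climbing ✓
(B) runaway worker thread — request latency up ✗; open file descriptors growing ✓; log volume spike ✓; disk writes elevated ✗; memory climbing ✗
(C) stale cache poisoning — request latency up ✗; open file descriptors growing ✓; log volume spike ✓; disk writes elevated ✓; memory climbing ✓
(D) TLS handshake storm — request latency up ✗; open file descriptors growing ✓; log volume spike ✓; disk writes elevated ✗; memory climbing ✓
(E) DNS resolution stall — accounts for every observation (open file descriptors growing through cache hit ratio down → open file descriptors growing)
(E) is the only candidate with no mismatches.

E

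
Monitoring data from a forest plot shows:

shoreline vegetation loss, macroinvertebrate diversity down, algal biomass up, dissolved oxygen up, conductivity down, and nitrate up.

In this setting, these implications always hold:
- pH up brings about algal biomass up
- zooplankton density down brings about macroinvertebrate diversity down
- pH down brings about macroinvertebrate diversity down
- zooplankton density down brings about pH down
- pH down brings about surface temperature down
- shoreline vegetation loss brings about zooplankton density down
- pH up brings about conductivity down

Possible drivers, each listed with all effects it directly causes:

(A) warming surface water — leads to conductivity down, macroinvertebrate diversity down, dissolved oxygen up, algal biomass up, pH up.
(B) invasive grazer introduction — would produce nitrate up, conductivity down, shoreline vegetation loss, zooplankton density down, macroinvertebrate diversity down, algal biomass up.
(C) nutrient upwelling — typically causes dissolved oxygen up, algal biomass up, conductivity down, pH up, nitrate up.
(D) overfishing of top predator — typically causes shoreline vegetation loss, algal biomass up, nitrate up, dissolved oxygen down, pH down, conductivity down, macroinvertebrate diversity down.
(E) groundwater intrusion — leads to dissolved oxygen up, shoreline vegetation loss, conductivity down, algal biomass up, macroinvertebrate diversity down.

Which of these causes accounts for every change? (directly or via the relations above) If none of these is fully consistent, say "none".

Testing each hypothesis:
(A) warming surface water — does not account for shoreline vegetation loss, nitrate up
(B) invasive grazer introduction — shoreline vegetation loss +; macroinvertebrate diversity down +; algal biomass up +; dissolved oxygen up -; conductivity down +; nitrate up +
(C) nutrient upwelling — shoreline vegetation loss -; macroinvertebrate diversity down -; algal biomass up +; dissolved oxygen up +; conductivity down +; nitrate up +
(D) overfishing of top predator — shoreline vegetation loss +; macroinvertebrate diversity down +; algal biomass up +; dissolved oxygen up -; conductivity down +; nitrate up +
(E) groundwater intrusion — does not account for nitrate up
None of the listed candidates fits everything.

none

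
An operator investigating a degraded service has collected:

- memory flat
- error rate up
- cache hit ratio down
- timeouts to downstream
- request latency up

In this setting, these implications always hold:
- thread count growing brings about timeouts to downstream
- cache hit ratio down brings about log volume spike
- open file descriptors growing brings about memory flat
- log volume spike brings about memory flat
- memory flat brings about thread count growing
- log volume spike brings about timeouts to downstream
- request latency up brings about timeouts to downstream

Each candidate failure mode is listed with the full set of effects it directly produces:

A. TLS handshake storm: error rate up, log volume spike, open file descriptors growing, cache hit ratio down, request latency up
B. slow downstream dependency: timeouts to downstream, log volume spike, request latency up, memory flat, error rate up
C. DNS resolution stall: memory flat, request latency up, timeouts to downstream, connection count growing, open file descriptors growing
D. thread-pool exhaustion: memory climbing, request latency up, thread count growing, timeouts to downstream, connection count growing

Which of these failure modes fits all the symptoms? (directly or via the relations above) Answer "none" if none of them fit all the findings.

A

Testing each hypothesis:
(A) TLS handshake storm — memory flat + (via log volume spike → memory flat); error rate up +; cache hit ratio down +; timeouts to downstream + (via log volume spike → timeouts to downstream); request latency up +
(B) slow downstream dependency — does not account for cache hit ratio down
(C) DNS resolution stall — memory flat +; error rate up -; cache hit ratio down -; timeouts to downstream +; request latency up +
(D) thread-pool exhaustion — memory flat -; error rate up -; cache hit ratio down -; timeouts to downstream +; request latency up +
Only (A) is consistent with every observation.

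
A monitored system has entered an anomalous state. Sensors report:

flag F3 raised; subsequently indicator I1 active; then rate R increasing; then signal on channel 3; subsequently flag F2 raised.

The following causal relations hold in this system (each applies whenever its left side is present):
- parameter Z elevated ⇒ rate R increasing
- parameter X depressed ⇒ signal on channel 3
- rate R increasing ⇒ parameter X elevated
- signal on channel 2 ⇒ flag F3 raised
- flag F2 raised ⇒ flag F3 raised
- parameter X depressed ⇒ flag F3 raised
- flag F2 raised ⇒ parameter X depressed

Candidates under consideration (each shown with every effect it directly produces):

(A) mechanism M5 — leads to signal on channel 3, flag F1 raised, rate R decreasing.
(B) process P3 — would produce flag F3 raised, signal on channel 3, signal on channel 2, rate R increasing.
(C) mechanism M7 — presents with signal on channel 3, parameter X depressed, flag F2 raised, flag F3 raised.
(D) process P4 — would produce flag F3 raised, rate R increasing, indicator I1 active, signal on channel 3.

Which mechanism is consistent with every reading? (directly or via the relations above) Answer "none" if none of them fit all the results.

For each candidate, compare predicted effects to what was observed:
(A) mechanism M5 — fails on flag F3 raised, indicator I1 active, rate R increasing, flag F2 raised (predicts rate R decreasing, not rate R increasing)
(B) process P3 — flag F3 raised yes; indicator I1 active NO; rate R increasing yes; signal on channel 3 yes; flag F2 raised NO
(C) mechanism M7 — does not account for indicator I1 active, rate R increasing
(D) process P4 — flag F3 raised yes; indicator I1 active yes; rate R increasing yes; signal on channel 3 yes; flag F2 raised NO
Every candidate fails on at least one observation.

none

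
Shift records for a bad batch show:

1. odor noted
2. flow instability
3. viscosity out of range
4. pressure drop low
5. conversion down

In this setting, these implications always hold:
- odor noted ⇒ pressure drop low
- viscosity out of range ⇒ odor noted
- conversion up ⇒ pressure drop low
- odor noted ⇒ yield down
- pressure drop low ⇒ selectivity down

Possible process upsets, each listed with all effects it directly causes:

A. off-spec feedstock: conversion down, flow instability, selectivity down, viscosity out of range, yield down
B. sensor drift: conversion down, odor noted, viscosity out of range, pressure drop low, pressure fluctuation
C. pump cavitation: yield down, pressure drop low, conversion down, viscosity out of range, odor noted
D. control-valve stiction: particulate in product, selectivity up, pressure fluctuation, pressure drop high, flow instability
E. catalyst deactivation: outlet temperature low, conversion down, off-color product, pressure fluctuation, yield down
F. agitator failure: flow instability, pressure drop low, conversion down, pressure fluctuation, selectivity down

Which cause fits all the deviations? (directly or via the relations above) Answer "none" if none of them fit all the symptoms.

A

Checking each candidate against the observations:
(A) off-spec feedstock — odor noted ✓ (by viscosity out of range → odor noted); flow instability ✓; viscosity out of range ✓; pressure drop low ✓ (by viscosity out of range → odor noted → pressure drop low); conversion down ✓
(B) sensor drift — does not account for flow instability
(C) pump cavitation — does not account for flow instability
(D) control-valve stiction — odor noted ✗; flow instability ✓; viscosity out of range ✗; pressure drop low ✗; conversion down ✗
(E) catalyst deactivation — odor noted ✗; flow instability ✗; viscosity out of range ✗; pressure drop low ✗; conversion down ✓
(F) agitator failure — does not account for odor noted, viscosity out of range
(A) alone accounts for all the evidence.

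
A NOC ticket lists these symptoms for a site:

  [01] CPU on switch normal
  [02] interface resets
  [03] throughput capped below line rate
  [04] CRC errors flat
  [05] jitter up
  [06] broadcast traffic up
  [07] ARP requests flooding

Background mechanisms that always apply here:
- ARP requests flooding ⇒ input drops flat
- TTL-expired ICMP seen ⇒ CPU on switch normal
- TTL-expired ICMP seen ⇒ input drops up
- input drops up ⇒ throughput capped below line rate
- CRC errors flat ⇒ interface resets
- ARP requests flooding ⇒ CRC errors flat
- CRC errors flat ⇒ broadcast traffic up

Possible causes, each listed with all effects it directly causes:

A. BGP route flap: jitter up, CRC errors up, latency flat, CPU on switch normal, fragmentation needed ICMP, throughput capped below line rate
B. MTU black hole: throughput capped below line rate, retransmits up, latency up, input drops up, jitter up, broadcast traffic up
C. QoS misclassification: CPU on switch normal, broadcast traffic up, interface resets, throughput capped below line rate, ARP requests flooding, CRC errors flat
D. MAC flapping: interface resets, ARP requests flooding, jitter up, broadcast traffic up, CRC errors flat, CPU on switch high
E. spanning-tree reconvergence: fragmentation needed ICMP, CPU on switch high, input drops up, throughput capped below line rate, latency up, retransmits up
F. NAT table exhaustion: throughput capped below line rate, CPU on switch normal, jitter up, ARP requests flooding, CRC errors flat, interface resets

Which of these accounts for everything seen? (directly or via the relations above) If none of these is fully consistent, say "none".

F

Testing each hypothesis:
(A) BGP route flap — fails on interface resets, CRC errors flat, broadcast traffic up, ARP requests flooding (predicts CRC errors up, not CRC errors flat)
(B) MTU black hole — CPU on switch normal NO; interface resets NO; throughput capped below line rate yes; CRC errors flat NO; jitter up yes; broadcast traffic up yes; ARP requests flooding NO
(C) QoS misclassification — CPU on switch normal yes; interface resets yes; throughput capped below line rate yes; CRC errors flat yes; jitter up NO; broadcast traffic up yes; ARP requests flooding yes
(D) MAC flapping — CPU on switch normal NO; interface resets yes; throughput capped below line rate NO; CRC errors flat yes; jitter up yes; broadcast traffic up yes; ARP requests flooding yes
(E) spanning-tree reconvergence — CPU on switch normal NO; interface resets NO; throughput capped below line rate yes; CRC errors flat NO; jitter up NO; broadcast traffic up NO; ARP requests flooding NO
(F) NAT table exhaustion — CPU on switch normal yes; interface resets yes; throughput capped below line rate yes; CRC errors flat yes; jitter up yes; broadcast traffic up yes (by CRC errors flat → broadcast traffic up); ARP requests flooding yes
Only (F) is consistent with every observation.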